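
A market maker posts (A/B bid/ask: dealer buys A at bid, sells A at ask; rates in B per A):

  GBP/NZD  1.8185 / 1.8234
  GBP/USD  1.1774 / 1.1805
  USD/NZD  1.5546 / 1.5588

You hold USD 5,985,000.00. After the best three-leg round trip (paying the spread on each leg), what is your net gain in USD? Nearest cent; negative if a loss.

Best loop USD → NZD → GBP → USD:
USD 5,985,000.00 × 1.5546 (sell USD at bid) = NZD 9,304,281.00
NZD 9,304,281.00 ÷ 1.8234 (buy GBP at ask) = GBP 5,102,709.77
GBP 5,102,709.77 × 1.1774 (sell GBP at bid) = USD 6,007,930.49

Net profit: USD 22,930.49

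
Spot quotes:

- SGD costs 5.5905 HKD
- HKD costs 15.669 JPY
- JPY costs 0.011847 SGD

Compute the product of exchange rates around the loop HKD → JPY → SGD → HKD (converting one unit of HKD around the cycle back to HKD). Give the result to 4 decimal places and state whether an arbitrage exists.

Around HKD → JPY → SGD → HKD: 1 × 15.669 × 0.011847 × 5.5905 = 1.037768
Product > 1; profitable direction is HKD → JPY → SGD → HKD.

1.0378 (arbitrage exists)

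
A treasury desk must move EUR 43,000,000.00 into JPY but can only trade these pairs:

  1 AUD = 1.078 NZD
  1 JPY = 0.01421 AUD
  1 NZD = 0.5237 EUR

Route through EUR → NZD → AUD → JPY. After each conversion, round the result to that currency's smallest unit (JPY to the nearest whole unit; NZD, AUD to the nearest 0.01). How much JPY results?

EUR 43,000,000.00 ÷ 0.5237 = NZD 82,108,077.14
NZD 82,108,077.14 ÷ 1.078 = AUD 76,167,047.44
AUD 76,167,047.44 ÷ 0.01421 = JPY 5,360,101,861

JPY 5,360,101,861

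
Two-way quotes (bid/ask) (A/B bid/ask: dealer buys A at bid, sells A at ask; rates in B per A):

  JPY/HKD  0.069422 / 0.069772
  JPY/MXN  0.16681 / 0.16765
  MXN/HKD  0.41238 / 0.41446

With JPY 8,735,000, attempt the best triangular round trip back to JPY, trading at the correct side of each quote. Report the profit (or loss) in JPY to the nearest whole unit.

Net result: JPY -7,822 (no profitable arbitrage after spreads)

Best loop JPY → HKD → MXN → JPY:
JPY 8,735,000 × 0.069422 (sell JPY at bid) = HKD 606,401.17
HKD 606,401.17 ÷ 0.41446 (buy MXN at ask) = MXN 1,463,111.45
MXN 1,463,111.45 ÷ 0.16765 (buy JPY at ask) = JPY 8,727,178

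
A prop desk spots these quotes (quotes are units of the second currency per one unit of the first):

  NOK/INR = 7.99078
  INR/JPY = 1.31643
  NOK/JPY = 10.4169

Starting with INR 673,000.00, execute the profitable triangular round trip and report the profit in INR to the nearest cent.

Profit: INR 6,615.87

Profitable loop is INR → JPY → NOK → INR:
INR 673,000.00 × 1.31643 = JPY 885,957
JPY 885,957 ÷ 10.4169 = NOK 85,050.00
NOK 85,050.00 × 7.99078 = INR 679,615.87
Profit = INR 679,615.87 − INR 673,000.00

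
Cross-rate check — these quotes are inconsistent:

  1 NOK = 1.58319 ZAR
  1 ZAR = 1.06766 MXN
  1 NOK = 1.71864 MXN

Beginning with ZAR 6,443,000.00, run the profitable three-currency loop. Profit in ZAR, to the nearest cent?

Profitable loop is ZAR → NOK → MXN → ZAR:
ZAR 6,443,000.00 ÷ 1.58319 = NOK 4,069,631.57
NOK 4,069,631.57 × 1.71864 = MXN 6,994,231.60
MXN 6,994,231.60 ÷ 1.06766 = ZAR 6,550,991.51
Profit = ZAR 6,550,991.51 − ZAR 6,443,000.00

Profit: ZAR 107,991.51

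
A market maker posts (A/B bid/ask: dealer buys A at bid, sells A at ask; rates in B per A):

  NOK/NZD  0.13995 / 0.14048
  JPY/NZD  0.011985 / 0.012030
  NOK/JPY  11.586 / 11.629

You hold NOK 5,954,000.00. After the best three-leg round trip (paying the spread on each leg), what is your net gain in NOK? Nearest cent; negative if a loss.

Net profit: NOK 2,261.21

Best loop NOK → NZD → JPY → NOK:
NOK 5,954,000.00 × 0.13995 (sell NOK at bid) = NZD 833,262.30
NZD 833,262.30 ÷ 0.012030 (buy JPY at ask) = JPY 69,265,362
JPY 69,265,362 ÷ 11.629 (buy NOK at ask) = NOK 5,956,261.21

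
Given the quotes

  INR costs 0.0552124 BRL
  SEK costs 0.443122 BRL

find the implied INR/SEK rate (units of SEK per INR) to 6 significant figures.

INR/SEK = 0.124599

1 INR × 0.0552124 = 0.0552124 BRL
0.0552124 BRL ÷ 0.443122 = 0.124599 SEK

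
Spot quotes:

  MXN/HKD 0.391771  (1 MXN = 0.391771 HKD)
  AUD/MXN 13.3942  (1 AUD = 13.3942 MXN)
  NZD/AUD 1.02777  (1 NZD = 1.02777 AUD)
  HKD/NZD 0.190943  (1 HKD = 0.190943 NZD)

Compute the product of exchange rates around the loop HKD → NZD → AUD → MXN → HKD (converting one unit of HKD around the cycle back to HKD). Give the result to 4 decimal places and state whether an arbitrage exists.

Around HKD → NZD → AUD → MXN → HKD: 1 × 0.190943 × 1.02777 × 13.3942 × 0.391771 = 1.029790
Product > 1; profitable direction is HKD → NZD → AUD → MXN → HKD.

1.0298 (arbitrage exists)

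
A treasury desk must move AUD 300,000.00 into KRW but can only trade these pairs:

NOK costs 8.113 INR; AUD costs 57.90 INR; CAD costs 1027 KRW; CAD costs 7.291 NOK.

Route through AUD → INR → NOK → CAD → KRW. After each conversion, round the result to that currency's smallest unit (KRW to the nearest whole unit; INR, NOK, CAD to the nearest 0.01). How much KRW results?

AUD 300,000.00 × 57.90 = INR 17,370,000.00
INR 17,370,000.00 ÷ 8.113 = NOK 2,141,008.26
NOK 2,141,008.26 ÷ 7.291 = CAD 293,650.84
CAD 293,650.84 × 1027 = KRW 301,579,413

KRW 301,579,413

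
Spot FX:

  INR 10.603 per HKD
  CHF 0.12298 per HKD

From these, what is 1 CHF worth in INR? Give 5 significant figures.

1 CHF ÷ 0.12298 = 8.1314 HKD
8.1314 HKD × 10.603 = 86.2173 INR

CHF/INR = 86.217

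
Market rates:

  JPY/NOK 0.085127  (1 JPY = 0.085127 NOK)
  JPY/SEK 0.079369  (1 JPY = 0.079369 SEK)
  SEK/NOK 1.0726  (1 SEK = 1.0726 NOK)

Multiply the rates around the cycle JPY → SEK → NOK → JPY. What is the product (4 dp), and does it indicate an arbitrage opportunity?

1.0000 (no arbitrage)

Around JPY → SEK → NOK → JPY: 1 × 0.079369 × 1.0726 ÷ 0.085127 = 1.000049
Product ≈ 1 (deviation 0.005%, within rounding noise).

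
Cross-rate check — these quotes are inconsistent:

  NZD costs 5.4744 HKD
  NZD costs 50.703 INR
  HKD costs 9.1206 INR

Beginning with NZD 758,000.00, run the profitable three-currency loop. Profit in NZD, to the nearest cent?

Profit: NZD 11,738.00

Profitable loop is NZD → INR → HKD → NZD:
NZD 758,000.00 × 50.703 = INR 38,432,874.00
INR 38,432,874.00 ÷ 9.1206 = HKD 4,213,853.69
HKD 4,213,853.69 ÷ 5.4744 = NZD 769,738.00
Profit = NZD 769,738.00 − NZD 758,000.00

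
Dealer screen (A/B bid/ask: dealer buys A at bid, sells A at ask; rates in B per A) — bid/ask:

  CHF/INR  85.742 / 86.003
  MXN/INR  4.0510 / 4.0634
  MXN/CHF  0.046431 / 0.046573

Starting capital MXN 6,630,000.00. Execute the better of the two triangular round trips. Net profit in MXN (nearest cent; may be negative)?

Best loop MXN → INR → CHF → MXN:
MXN 6,630,000.00 × 4.0510 (sell MXN at bid) = INR 26,858,130.00
INR 26,858,130.00 ÷ 86.003 (buy CHF at ask) = CHF 312,292.94
CHF 312,292.94 ÷ 0.046573 (buy MXN at ask) = MXN 6,705,450.44

Net profit: MXN 75,450.44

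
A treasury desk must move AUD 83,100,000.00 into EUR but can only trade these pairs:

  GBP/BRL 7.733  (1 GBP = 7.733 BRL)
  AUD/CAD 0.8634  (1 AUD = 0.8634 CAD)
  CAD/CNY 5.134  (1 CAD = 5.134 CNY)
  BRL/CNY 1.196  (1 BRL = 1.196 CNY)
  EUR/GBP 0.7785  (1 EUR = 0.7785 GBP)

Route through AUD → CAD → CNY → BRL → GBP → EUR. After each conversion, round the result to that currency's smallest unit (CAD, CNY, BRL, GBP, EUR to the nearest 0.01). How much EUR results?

AUD 83,100,000.00 × 0.8634 = CAD 71,748,540.00
CAD 71,748,540.00 × 5.134 = CNY 368,357,004.36
CNY 368,357,004.36 ÷ 1.196 = BRL 307,990,806.32
BRL 307,990,806.32 ÷ 7.733 = GBP 39,828,114.10
GBP 39,828,114.10 ÷ 0.7785 = EUR 51,160,069.49

EUR 51,160,069.49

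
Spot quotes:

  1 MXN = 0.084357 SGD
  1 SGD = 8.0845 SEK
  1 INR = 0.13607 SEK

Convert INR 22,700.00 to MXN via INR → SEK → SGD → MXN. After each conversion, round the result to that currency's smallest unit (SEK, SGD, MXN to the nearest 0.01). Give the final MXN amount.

MXN 4,529.08

INR 22,700.00 × 0.13607 = SEK 3,088.79
SEK 3,088.79 ÷ 8.0845 = SGD 382.06
SGD 382.06 ÷ 0.084357 = MXN 4,529.08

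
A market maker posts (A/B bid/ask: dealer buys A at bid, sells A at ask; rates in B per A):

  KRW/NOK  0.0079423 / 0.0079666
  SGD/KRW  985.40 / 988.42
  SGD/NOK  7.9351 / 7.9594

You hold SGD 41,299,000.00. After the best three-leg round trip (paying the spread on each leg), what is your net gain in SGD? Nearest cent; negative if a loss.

Best loop SGD → NOK → KRW → SGD:
SGD 41,299,000.00 × 7.9351 (sell SGD at bid) = NOK 327,711,694.90
NOK 327,711,694.90 ÷ 0.0079666 (buy KRW at ask) = KRW 41,135,703,424
KRW 41,135,703,424 ÷ 988.42 (buy SGD at ask) = SGD 41,617,635.65

Net profit: SGD 318,635.65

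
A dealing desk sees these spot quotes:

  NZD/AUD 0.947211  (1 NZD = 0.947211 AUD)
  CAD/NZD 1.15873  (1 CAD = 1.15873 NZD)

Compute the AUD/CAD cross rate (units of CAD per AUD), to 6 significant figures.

AUD/CAD = 0.911110

1 AUD ÷ 0.947211 = 1.05573 NZD
1.05573 NZD ÷ 1.15873 = 0.91111 CAD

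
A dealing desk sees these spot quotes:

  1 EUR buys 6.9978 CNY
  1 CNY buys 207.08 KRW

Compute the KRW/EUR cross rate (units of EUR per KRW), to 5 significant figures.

1 KRW ÷ 207.08 = 0.00482905 CNY
0.00482905 CNY ÷ 6.9978 = 0.000690081 EUR

KRW/EUR = 0.00069008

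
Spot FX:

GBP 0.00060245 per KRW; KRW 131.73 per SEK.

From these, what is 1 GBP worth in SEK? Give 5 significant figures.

1 GBP ÷ 0.00060245 = 1659.89 KRW
1659.89 KRW ÷ 131.73 = 12.6007 SEK

GBP/SEK = 12.601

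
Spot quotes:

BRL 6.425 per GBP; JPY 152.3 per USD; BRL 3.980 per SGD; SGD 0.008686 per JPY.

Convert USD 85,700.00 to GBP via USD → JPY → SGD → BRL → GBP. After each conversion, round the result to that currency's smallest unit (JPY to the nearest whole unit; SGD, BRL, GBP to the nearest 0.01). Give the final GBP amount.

USD 85,700.00 × 152.3 = JPY 13,052,110
JPY 13,052,110 × 0.008686 = SGD 113,370.63
SGD 113,370.63 × 3.980 = BRL 451,215.11
BRL 451,215.11 ÷ 6.425 = GBP 70,228.03

GBP 70,228.03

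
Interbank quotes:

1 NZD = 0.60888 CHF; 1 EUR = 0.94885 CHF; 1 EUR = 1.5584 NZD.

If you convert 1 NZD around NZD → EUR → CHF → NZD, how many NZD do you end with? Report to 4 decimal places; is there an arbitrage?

Around NZD → EUR → CHF → NZD: 1 ÷ 1.5584 × 0.94885 ÷ 0.60888 = 0.999970
Product ≈ 1 (deviation 0.003%, within rounding noise).

1.0000 (no arbitrage)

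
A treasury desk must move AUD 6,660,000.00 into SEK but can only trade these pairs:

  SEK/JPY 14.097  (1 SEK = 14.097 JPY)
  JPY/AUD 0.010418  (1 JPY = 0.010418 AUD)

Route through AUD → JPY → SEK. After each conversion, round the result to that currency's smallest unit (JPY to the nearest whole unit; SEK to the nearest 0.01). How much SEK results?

AUD 6,660,000.00 ÷ 0.010418 = JPY 639,278,172
JPY 639,278,172 ÷ 14.097 = SEK 45,348,526.07

SEK 45,348,526.07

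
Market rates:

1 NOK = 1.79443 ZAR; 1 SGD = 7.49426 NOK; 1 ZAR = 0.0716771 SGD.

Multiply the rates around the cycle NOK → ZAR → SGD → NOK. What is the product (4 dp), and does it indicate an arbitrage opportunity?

0.9639 (arbitrage exists)

Around NOK → ZAR → SGD → NOK: 1 × 1.79443 × 0.0716771 × 7.49426 = 0.963908
Product < 1; profitable direction is NOK → SGD → ZAR → NOK.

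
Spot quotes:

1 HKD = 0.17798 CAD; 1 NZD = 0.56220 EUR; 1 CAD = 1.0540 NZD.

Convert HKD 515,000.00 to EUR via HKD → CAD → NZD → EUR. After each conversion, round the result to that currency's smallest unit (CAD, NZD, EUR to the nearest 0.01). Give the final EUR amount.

HKD 515,000.00 × 0.17798 = CAD 91,659.70
CAD 91,659.70 × 1.0540 = NZD 96,609.32
NZD 96,609.32 × 0.56220 = EUR 54,313.76

EUR 54,313.76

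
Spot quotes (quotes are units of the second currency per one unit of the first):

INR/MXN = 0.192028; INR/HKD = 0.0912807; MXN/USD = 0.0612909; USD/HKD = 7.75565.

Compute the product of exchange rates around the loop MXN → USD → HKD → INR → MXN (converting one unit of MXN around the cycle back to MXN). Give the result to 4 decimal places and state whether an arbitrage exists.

Around MXN → USD → HKD → INR → MXN: 1 × 0.0612909 × 7.75565 ÷ 0.0912807 × 0.192028 = 1.000000
Product ≈ 1 (deviation 0.000%, within rounding noise).

1.0000 (no arbitrage)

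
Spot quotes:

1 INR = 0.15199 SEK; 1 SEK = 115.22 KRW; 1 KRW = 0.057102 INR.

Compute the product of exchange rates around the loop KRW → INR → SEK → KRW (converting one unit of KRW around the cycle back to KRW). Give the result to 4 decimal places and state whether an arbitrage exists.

1.0000 (no arbitrage)

Around KRW → INR → SEK → KRW: 1 × 0.057102 × 0.15199 × 115.22 = 0.999987
Product ≈ 1 (deviation 0.001%, within rounding noise).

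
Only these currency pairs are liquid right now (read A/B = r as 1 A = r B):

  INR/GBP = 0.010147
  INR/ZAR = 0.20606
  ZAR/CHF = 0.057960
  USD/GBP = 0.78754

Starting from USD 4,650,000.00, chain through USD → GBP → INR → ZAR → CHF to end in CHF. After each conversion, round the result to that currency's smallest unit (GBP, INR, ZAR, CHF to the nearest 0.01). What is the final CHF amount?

CHF 4,310,324.69

USD 4,650,000.00 × 0.78754 = GBP 3,662,061.00
GBP 3,662,061.00 ÷ 0.010147 = INR 360,900,857.40
INR 360,900,857.40 × 0.20606 = ZAR 74,367,230.68
ZAR 74,367,230.68 × 0.057960 = CHF 4,310,324.69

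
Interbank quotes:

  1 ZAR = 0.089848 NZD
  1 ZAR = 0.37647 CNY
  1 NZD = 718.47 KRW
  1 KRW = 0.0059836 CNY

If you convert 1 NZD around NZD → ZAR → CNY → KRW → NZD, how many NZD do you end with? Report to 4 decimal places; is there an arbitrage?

Around NZD → ZAR → CNY → KRW → NZD: 1 ÷ 0.089848 × 0.37647 ÷ 0.0059836 ÷ 718.47 = 0.974655
Product < 1; profitable direction is NZD → KRW → CNY → ZAR → NZD.

0.9747 (arbitrage exists)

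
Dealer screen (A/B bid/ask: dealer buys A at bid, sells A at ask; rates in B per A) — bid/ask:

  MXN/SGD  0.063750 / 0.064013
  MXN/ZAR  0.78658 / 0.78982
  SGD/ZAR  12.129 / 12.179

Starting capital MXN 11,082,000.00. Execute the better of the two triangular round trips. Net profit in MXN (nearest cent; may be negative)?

Net profit: MXN 99,015.10

Best loop MXN → ZAR → SGD → MXN:
MXN 11,082,000.00 × 0.78658 (sell MXN at bid) = ZAR 8,716,879.56
ZAR 8,716,879.56 ÷ 12.179 (buy SGD at ask) = SGD 715,730.32
SGD 715,730.32 ÷ 0.064013 (buy MXN at ask) = MXN 11,181,015.10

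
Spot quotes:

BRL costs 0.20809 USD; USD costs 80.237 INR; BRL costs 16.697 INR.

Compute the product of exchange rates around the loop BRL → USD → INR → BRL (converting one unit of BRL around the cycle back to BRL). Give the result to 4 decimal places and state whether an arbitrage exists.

1.0000 (no arbitrage)

Around BRL → USD → INR → BRL: 1 × 0.20809 × 80.237 ÷ 16.697 = 0.999971
Product ≈ 1 (deviation 0.003%, within rounding noise).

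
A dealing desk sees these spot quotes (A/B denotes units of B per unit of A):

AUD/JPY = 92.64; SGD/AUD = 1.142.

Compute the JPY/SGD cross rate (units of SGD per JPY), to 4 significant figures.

1 JPY ÷ 92.64 = 0.0107945 AUD
0.0107945 AUD ÷ 1.142 = 0.00945225 SGD

JPY/SGD = 0.009452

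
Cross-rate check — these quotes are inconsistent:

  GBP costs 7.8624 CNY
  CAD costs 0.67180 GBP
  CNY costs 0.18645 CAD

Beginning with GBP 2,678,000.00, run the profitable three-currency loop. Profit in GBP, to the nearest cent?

Profit: GBP 41,274.50

Profitable loop is GBP → CAD → CNY → GBP:
GBP 2,678,000.00 ÷ 0.67180 = CAD 3,986,305.45
CAD 3,986,305.45 ÷ 0.18645 = CNY 21,380,023.86
CNY 21,380,023.86 ÷ 7.8624 = GBP 2,719,274.50
Profit = GBP 2,719,274.50 − GBP 2,678,000.00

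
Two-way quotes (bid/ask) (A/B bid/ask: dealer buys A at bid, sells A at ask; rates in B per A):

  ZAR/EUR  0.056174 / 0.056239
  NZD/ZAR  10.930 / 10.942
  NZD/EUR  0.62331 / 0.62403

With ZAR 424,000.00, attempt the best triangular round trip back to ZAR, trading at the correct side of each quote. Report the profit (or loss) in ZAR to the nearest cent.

Net profit: ZAR 5,472.79

Best loop ZAR → NZD → EUR → ZAR:
ZAR 424,000.00 ÷ 10.942 (buy NZD at ask) = NZD 38,749.77
NZD 38,749.77 × 0.62331 (sell NZD at bid) = EUR 24,153.12
EUR 24,153.12 ÷ 0.056239 (buy ZAR at ask) = ZAR 429,472.79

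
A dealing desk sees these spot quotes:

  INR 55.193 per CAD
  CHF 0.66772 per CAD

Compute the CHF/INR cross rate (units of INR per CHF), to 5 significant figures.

1 CHF ÷ 0.66772 = 1.49763 CAD
1.49763 CAD × 55.193 = 82.6589 INR

CHF/INR = 82.659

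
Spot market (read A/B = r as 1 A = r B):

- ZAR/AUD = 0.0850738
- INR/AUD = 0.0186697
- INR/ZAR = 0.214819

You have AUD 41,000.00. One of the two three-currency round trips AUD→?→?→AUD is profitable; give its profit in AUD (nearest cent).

Profit: AUD 884.44

Profitable loop is AUD → ZAR → INR → AUD:
AUD 41,000.00 ÷ 0.0850738 = ZAR 481,934.51
ZAR 481,934.51 ÷ 0.214819 = INR 2,243,444.52
INR 2,243,444.52 × 0.0186697 = AUD 41,884.44
Profit = AUD 41,884.44 − AUD 41,000.00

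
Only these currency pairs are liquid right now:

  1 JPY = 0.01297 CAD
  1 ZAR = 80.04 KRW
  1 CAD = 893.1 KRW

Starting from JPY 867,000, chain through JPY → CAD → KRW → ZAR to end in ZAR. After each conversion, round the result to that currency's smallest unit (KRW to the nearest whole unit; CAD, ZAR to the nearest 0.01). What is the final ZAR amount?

JPY 867,000 × 0.01297 = CAD 11,244.99
CAD 11,244.99 × 893.1 = KRW 10,042,901
KRW 10,042,901 ÷ 80.04 = ZAR 125,473.53

ZAR 125,473.53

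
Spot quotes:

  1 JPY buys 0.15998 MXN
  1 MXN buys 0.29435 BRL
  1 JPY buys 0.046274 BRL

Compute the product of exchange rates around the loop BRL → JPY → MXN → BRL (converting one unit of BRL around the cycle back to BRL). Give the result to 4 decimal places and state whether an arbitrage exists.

1.0176 (arbitrage exists)

Around BRL → JPY → MXN → BRL: 1 ÷ 0.046274 × 0.15998 × 0.29435 = 1.017637
Product > 1; profitable direction is BRL → JPY → MXN → BRL.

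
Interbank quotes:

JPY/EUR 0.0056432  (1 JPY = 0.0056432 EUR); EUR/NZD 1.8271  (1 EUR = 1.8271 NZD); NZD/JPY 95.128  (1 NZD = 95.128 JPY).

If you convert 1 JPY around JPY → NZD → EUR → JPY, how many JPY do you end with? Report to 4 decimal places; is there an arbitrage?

1.0195 (arbitrage exists)

Around JPY → NZD → EUR → JPY: 1 ÷ 95.128 ÷ 1.8271 ÷ 0.0056432 = 1.019539
Product > 1; profitable direction is JPY → NZD → EUR → JPY.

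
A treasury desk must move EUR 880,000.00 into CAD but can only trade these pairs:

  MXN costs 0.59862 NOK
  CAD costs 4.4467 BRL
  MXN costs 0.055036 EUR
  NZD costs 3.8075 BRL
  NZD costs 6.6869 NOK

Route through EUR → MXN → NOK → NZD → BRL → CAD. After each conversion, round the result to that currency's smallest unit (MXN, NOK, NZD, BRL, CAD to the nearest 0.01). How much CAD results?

EUR 880,000.00 ÷ 0.055036 = MXN 15,989,534.12
MXN 15,989,534.12 × 0.59862 = NOK 9,571,654.91
NOK 9,571,654.91 ÷ 6.6869 = NZD 1,431,403.93
NZD 1,431,403.93 × 3.8075 = BRL 5,450,070.46
BRL 5,450,070.46 ÷ 4.4467 = CAD 1,225,643.84

CAD 1,225,643.84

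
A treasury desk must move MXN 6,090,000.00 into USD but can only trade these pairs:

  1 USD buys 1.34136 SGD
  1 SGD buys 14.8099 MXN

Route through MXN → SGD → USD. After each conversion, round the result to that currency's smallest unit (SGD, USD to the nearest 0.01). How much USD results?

MXN 6,090,000.00 ÷ 14.8099 = SGD 411,211.42
SGD 411,211.42 ÷ 1.34136 = USD 306,563.06

USD 306,563.06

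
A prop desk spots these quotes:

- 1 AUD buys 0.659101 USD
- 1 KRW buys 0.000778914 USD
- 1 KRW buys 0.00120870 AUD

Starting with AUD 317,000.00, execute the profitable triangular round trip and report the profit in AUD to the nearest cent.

Profitable loop is AUD → USD → KRW → AUD:
AUD 317,000.00 × 0.659101 = USD 208,935.02
USD 208,935.02 ÷ 0.000778914 = KRW 268,238,877
KRW 268,238,877 × 0.00120870 = AUD 324,220.33
Profit = AUD 324,220.33 − AUD 317,000.00

Profit: AUD 7,220.33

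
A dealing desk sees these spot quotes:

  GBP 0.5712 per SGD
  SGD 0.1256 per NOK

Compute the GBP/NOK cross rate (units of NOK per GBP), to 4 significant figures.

1 GBP ÷ 0.5712 = 1.7507 SGD
1.7507 SGD ÷ 0.1256 = 13.9387 NOK

GBP/NOK = 13.94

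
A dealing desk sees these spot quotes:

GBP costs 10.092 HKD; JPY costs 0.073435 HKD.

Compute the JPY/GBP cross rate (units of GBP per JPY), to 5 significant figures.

JPY/GBP = 0.0072766

1 JPY × 0.073435 = 0.073435 HKD
0.073435 HKD ÷ 10.092 = 0.00727656 GBP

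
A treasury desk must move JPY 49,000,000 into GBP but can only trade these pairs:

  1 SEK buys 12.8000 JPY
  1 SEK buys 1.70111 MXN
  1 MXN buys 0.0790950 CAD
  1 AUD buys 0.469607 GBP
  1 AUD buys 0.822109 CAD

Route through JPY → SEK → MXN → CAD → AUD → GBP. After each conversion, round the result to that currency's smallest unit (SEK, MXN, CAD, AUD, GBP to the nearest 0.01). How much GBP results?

GBP 294,220.34

JPY 49,000,000 ÷ 12.8000 = SEK 3,828,125.00
SEK 3,828,125.00 × 1.70111 = MXN 6,512,061.72
MXN 6,512,061.72 × 0.0790950 = CAD 515,071.52
CAD 515,071.52 ÷ 0.822109 = AUD 626,524.61
AUD 626,524.61 × 0.469607 = GBP 294,220.34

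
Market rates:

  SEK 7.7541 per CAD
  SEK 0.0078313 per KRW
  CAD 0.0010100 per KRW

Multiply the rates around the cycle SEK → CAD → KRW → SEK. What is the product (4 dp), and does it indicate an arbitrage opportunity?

1.0000 (no arbitrage)

Around SEK → CAD → KRW → SEK: 1 ÷ 7.7541 ÷ 0.0010100 × 0.0078313 = 0.999956
Product ≈ 1 (deviation 0.004%, within rounding noise).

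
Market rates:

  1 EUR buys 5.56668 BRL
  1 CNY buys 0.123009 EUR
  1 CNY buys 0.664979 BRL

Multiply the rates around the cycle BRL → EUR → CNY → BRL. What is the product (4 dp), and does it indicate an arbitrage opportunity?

0.9711 (arbitrage exists)

Around BRL → EUR → CNY → BRL: 1 ÷ 5.56668 ÷ 0.123009 × 0.664979 = 0.971124
Product < 1; profitable direction is BRL → CNY → EUR → BRL.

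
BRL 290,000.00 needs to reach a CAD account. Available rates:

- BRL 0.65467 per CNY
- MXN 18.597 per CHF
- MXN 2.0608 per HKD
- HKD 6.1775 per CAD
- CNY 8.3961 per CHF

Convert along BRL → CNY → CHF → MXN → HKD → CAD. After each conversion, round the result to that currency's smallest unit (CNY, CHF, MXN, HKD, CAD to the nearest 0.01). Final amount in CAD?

BRL 290,000.00 ÷ 0.65467 = CNY 442,971.27
CNY 442,971.27 ÷ 8.3961 = CHF 52,759.17
CHF 52,759.17 × 18.597 = MXN 981,162.28
MXN 981,162.28 ÷ 2.0608 = HKD 476,107.47
HKD 476,107.47 ÷ 6.1775 = CAD 77,071.22

CAD 77,071.22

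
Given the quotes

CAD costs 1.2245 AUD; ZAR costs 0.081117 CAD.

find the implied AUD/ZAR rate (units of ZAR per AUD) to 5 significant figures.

AUD/ZAR = 10.068

1 AUD ÷ 1.2245 = 0.81666 CAD
0.81666 CAD ÷ 0.081117 = 10.0677 ZAR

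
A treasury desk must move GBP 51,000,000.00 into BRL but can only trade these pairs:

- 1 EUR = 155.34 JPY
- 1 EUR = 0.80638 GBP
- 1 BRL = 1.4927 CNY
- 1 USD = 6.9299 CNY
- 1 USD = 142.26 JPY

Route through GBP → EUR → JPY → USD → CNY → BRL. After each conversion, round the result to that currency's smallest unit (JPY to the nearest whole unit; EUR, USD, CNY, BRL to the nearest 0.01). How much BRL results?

GBP 51,000,000.00 ÷ 0.80638 = EUR 63,245,616.21
EUR 63,245,616.21 × 155.34 = JPY 9,824,574,022
JPY 9,824,574,022 ÷ 142.26 = USD 69,060,691.85
USD 69,060,691.85 × 6.9299 = CNY 478,583,688.45
CNY 478,583,688.45 ÷ 1.4927 = BRL 320,616,124.10

BRL 320,616,124.10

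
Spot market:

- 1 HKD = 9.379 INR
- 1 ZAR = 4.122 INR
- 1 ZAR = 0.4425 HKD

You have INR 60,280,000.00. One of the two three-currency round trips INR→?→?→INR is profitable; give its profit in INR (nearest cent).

Profitable loop is INR → ZAR → HKD → INR:
INR 60,280,000.00 ÷ 4.122 = ZAR 14,623,968.95
ZAR 14,623,968.95 × 0.4425 = HKD 6,471,106.26
HKD 6,471,106.26 × 9.379 = INR 60,692,505.60
Profit = INR 60,692,505.60 − INR 60,280,000.00

Profit: INR 412,505.60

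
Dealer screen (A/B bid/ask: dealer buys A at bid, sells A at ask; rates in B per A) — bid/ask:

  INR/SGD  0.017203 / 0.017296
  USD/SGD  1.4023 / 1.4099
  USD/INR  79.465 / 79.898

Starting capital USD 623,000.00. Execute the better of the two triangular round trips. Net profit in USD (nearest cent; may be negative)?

Best loop USD → SGD → INR → USD:
USD 623,000.00 × 1.4023 (sell USD at bid) = SGD 873,632.90
SGD 873,632.90 ÷ 0.017296 (buy INR at ask) = INR 50,510,690.33
INR 50,510,690.33 ÷ 79.898 (buy USD at ask) = USD 632,189.67

Net profit: USD 9,189.67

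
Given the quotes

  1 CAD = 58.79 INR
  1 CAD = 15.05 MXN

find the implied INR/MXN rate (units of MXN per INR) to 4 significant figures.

INR/MXN = 0.2560

1 INR ÷ 58.79 = 0.0170097 CAD
0.0170097 CAD × 15.05 = 0.255996 MXN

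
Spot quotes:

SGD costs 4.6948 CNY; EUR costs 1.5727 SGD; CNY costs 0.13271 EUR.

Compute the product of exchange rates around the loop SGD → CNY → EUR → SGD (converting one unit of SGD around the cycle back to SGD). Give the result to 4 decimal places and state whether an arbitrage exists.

0.9799 (arbitrage exists)

Around SGD → CNY → EUR → SGD: 1 × 4.6948 × 0.13271 × 1.5727 = 0.979866
Product < 1; profitable direction is SGD → EUR → CNY → SGD.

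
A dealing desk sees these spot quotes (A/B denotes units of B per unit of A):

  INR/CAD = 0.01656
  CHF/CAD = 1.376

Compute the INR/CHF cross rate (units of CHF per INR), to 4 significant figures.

INR/CHF = 0.01203

1 INR × 0.01656 = 0.01656 CAD
0.01656 CAD ÷ 1.376 = 0.0120349 CHF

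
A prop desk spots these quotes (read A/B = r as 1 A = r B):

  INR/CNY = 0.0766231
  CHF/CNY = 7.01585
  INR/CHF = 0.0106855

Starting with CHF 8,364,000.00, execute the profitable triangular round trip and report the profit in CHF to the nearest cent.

Profit: CHF 184,670.91

Profitable loop is CHF → INR → CNY → CHF:
CHF 8,364,000.00 ÷ 0.0106855 = INR 782,742,969.44
INR 782,742,969.44 × 0.0766231 = CNY 59,976,192.82
CNY 59,976,192.82 ÷ 7.01585 = CHF 8,548,670.91
Profit = CHF 8,548,670.91 − CHF 8,364,000.00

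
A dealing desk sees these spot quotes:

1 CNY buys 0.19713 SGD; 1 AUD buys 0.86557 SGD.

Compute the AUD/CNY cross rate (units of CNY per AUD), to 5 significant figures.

1 AUD × 0.86557 = 0.86557 SGD
0.86557 SGD ÷ 0.19713 = 4.39086 CNY

AUD/CNY = 4.3909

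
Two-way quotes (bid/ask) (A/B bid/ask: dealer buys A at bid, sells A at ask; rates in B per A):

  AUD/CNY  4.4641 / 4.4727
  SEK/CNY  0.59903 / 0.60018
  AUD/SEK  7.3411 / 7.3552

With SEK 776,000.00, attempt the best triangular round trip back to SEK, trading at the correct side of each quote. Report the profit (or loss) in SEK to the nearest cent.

Net profit: SEK 8,728.87

Best loop SEK → AUD → CNY → SEK:
SEK 776,000.00 ÷ 7.3552 (buy AUD at ask) = AUD 105,503.59
AUD 105,503.59 × 4.4641 (sell AUD at bid) = CNY 470,978.57
CNY 470,978.57 ÷ 0.60018 (buy SEK at ask) = SEK 784,728.87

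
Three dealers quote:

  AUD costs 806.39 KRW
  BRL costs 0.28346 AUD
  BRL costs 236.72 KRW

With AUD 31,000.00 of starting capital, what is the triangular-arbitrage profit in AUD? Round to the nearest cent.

Profitable loop is AUD → BRL → KRW → AUD:
AUD 31,000.00 ÷ 0.28346 = BRL 109,362.87
BRL 109,362.87 × 236.72 = KRW 25,888,379
KRW 25,888,379 ÷ 806.39 = AUD 32,104.04
Profit = AUD 32,104.04 − AUD 31,000.00

Profit: AUD 1,104.04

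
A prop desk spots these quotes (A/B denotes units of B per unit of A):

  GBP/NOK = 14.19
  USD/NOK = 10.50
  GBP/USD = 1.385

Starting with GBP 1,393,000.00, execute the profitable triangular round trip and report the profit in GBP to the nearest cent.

Profit: GBP 34,604.12

Profitable loop is GBP → USD → NOK → GBP:
GBP 1,393,000.00 × 1.385 = USD 1,929,305.00
USD 1,929,305.00 × 10.50 = NOK 20,257,702.50
NOK 20,257,702.50 ÷ 14.19 = GBP 1,427,604.12
Profit = GBP 1,427,604.12 − GBP 1,393,000.00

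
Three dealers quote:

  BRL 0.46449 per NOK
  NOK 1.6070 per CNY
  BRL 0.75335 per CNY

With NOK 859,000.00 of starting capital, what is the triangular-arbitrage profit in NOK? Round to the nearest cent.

Profitable loop is NOK → CNY → BRL → NOK:
NOK 859,000.00 ÷ 1.6070 = CNY 534,536.40
CNY 534,536.40 × 0.75335 = BRL 402,693.00
BRL 402,693.00 ÷ 0.46449 = NOK 866,957.31
Profit = NOK 866,957.31 − NOK 859,000.00

Profit: NOK 7,957.31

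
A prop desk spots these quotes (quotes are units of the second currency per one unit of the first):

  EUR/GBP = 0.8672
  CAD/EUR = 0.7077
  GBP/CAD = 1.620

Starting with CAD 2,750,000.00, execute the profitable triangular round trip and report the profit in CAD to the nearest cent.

Profitable loop is CAD → GBP → EUR → CAD:
CAD 2,750,000.00 ÷ 1.620 = GBP 1,697,530.86
GBP 1,697,530.86 ÷ 0.8672 = EUR 1,957,484.85
EUR 1,957,484.85 ÷ 0.7077 = CAD 2,765,981.14
Profit = CAD 2,765,981.14 − CAD 2,750,000.00

Profit: CAD 15,981.14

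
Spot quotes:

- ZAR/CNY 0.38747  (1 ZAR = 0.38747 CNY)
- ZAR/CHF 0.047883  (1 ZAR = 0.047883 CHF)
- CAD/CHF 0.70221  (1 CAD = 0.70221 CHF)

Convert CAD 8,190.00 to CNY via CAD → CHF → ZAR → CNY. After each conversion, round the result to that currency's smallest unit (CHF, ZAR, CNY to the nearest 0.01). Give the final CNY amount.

CNY 46,537.99

CAD 8,190.00 × 0.70221 = CHF 5,751.10
CHF 5,751.10 ÷ 0.047883 = ZAR 120,107.34
ZAR 120,107.34 × 0.38747 = CNY 46,537.99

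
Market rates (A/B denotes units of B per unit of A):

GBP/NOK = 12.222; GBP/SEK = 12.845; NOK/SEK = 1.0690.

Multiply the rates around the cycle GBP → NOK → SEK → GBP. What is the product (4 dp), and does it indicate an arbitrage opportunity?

1.0172 (arbitrage exists)

Around GBP → NOK → SEK → GBP: 1 × 12.222 × 1.0690 ÷ 12.845 = 1.017152
Product > 1; profitable direction is GBP → NOK → SEK → GBP.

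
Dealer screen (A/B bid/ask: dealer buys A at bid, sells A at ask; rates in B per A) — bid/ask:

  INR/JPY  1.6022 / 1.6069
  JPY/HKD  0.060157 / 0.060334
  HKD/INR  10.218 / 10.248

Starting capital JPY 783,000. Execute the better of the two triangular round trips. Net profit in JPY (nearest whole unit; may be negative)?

Net profit: JPY 5,082

Best loop JPY → INR → HKD → JPY:
JPY 783,000 ÷ 1.6069 (buy INR at ask) = INR 487,273.63
INR 487,273.63 ÷ 10.248 (buy HKD at ask) = HKD 47,548.17
HKD 47,548.17 ÷ 0.060334 (buy JPY at ask) = JPY 788,082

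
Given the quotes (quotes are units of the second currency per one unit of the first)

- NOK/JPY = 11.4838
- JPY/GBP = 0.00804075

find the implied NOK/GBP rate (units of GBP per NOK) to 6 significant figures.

1 NOK × 11.4838 = 11.4838 JPY
11.4838 JPY × 0.00804075 = 0.0923384 GBP

NOK/GBP = 0.0923384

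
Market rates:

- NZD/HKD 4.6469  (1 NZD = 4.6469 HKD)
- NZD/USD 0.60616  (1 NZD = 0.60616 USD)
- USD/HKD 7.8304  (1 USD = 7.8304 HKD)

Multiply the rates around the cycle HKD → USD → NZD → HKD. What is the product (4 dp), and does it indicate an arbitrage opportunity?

0.9790 (arbitrage exists)

Around HKD → USD → NZD → HKD: 1 ÷ 7.8304 ÷ 0.60616 × 4.6469 = 0.979021
Product < 1; profitable direction is HKD → NZD → USD → HKD.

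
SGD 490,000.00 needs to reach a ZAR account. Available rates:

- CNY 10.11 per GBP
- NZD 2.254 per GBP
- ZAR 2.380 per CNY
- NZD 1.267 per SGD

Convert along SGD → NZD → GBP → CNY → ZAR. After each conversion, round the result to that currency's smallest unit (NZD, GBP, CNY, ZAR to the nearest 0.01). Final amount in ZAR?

SGD 490,000.00 × 1.267 = NZD 620,830.00
NZD 620,830.00 ÷ 2.254 = GBP 275,434.78
GBP 275,434.78 × 10.11 = CNY 2,784,645.63
CNY 2,784,645.63 × 2.380 = ZAR 6,627,456.60

ZAR 6,627,456.60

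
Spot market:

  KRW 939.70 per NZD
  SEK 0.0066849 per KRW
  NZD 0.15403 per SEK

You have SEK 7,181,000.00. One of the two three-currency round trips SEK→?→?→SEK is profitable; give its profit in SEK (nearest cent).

Profitable loop is SEK → KRW → NZD → SEK:
SEK 7,181,000.00 ÷ 0.0066849 = KRW 1,074,212,030
KRW 1,074,212,030 ÷ 939.70 = NZD 1,143,143.59
NZD 1,143,143.59 ÷ 0.15403 = SEK 7,421,564.56
Profit = SEK 7,421,564.56 − SEK 7,181,000.00

Profit: SEK 240,564.56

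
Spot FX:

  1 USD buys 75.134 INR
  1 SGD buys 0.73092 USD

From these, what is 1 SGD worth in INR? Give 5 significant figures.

1 SGD × 0.73092 = 0.73092 USD
0.73092 USD × 75.134 = 54.9169 INR

SGD/INR = 54.917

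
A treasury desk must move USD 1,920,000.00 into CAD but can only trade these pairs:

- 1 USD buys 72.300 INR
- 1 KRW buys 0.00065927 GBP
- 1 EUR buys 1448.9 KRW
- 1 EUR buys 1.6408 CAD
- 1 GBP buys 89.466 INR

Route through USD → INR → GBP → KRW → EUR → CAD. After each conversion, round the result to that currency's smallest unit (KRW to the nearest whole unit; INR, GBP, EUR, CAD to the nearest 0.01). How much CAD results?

CAD 2,665,234.51

USD 1,920,000.00 × 72.300 = INR 138,816,000.00
INR 138,816,000.00 ÷ 89.466 = GBP 1,551,606.20
GBP 1,551,606.20 ÷ 0.00065927 = KRW 2,353,521,622
KRW 2,353,521,622 ÷ 1448.9 = EUR 1,624,350.63
EUR 1,624,350.63 × 1.6408 = CAD 2,665,234.51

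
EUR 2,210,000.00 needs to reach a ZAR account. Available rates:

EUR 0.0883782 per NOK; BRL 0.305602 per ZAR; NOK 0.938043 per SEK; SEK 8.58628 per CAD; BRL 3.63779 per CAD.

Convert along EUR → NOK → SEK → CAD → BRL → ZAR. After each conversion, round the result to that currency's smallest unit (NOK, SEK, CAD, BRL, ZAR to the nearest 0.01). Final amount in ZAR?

ZAR 36,957,344.72

EUR 2,210,000.00 ÷ 0.0883782 = NOK 25,006,166.68
NOK 25,006,166.68 ÷ 0.938043 = SEK 26,657,804.26
SEK 26,657,804.26 ÷ 8.58628 = CAD 3,104,697.76
CAD 3,104,697.76 × 3.63779 = BRL 11,294,238.46
BRL 11,294,238.46 ÷ 0.305602 = ZAR 36,957,344.72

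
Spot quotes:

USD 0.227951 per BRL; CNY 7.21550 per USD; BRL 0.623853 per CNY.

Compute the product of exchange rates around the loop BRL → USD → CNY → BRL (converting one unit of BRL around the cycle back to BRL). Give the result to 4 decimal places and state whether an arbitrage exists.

Around BRL → USD → CNY → BRL: 1 × 0.227951 × 7.21550 × 0.623853 = 1.026101
Product > 1; profitable direction is BRL → USD → CNY → BRL.

1.0261 (arbitrage exists)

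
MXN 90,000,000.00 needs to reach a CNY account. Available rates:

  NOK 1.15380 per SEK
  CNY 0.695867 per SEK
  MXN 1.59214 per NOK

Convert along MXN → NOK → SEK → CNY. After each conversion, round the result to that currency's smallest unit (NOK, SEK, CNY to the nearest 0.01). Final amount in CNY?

CNY 34,092,351.93

MXN 90,000,000.00 ÷ 1.59214 = NOK 56,527,692.29
NOK 56,527,692.29 ÷ 1.15380 = SEK 48,992,626.36
SEK 48,992,626.36 × 0.695867 = CNY 34,092,351.93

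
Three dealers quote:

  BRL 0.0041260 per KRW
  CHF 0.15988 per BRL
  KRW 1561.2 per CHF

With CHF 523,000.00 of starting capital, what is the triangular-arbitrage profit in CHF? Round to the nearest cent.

Profitable loop is CHF → KRW → BRL → CHF:
CHF 523,000.00 × 1561.2 = KRW 816,507,600
KRW 816,507,600 × 0.0041260 = BRL 3,368,910.36
BRL 3,368,910.36 × 0.15988 = CHF 538,621.39
Profit = CHF 538,621.39 − CHF 523,000.00

Profit: CHF 15,621.39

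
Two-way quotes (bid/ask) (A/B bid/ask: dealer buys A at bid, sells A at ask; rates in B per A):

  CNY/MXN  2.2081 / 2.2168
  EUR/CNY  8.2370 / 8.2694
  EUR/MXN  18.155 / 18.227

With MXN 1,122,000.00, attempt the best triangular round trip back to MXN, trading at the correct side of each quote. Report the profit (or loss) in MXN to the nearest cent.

Best loop MXN → EUR → CNY → MXN:
MXN 1,122,000.00 ÷ 18.227 (buy EUR at ask) = EUR 61,557.03
EUR 61,557.03 × 8.2370 (sell EUR at bid) = CNY 507,045.26
CNY 507,045.26 × 2.2081 (sell CNY at bid) = MXN 1,119,606.64

Net result: MXN -2,393.36 (no profitable arbitrage after spreads)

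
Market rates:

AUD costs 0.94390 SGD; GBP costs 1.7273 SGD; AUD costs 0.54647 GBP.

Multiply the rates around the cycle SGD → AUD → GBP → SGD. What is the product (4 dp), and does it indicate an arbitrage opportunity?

Around SGD → AUD → GBP → SGD: 1 ÷ 0.94390 × 0.54647 × 1.7273 = 1.000019
Product ≈ 1 (deviation 0.002%, within rounding noise).

1.0000 (no arbitrage)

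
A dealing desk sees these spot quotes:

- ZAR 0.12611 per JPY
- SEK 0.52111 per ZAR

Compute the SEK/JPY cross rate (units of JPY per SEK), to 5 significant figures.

SEK/JPY = 15.217

1 SEK ÷ 0.52111 = 1.91898 ZAR
1.91898 ZAR ÷ 0.12611 = 15.2167 JPY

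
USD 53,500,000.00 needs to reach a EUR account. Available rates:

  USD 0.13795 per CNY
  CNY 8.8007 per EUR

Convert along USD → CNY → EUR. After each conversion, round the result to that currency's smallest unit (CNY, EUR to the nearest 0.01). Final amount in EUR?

EUR 44,067,139.49

USD 53,500,000.00 ÷ 0.13795 = CNY 387,821,674.52
CNY 387,821,674.52 ÷ 8.8007 = EUR 44,067,139.49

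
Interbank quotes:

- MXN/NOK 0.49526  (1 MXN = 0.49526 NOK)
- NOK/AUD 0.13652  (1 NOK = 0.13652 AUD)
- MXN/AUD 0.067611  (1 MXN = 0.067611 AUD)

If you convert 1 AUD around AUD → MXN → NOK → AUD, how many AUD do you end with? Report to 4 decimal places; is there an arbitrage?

Around AUD → MXN → NOK → AUD: 1 ÷ 0.067611 × 0.49526 × 0.13652 = 1.000028
Product ≈ 1 (deviation 0.003%, within rounding noise).

1.0000 (no arbitrage)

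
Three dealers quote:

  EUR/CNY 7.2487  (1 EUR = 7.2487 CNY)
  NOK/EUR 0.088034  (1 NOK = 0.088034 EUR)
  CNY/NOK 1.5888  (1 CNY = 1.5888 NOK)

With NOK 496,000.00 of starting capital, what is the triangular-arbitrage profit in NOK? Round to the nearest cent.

Profitable loop is NOK → EUR → CNY → NOK:
NOK 496,000.00 × 0.088034 = EUR 43,664.86
EUR 43,664.86 × 7.2487 = CNY 316,513.50
CNY 316,513.50 × 1.5888 = NOK 502,876.65
Profit = NOK 502,876.65 − NOK 496,000.00

Profit: NOK 6,876.65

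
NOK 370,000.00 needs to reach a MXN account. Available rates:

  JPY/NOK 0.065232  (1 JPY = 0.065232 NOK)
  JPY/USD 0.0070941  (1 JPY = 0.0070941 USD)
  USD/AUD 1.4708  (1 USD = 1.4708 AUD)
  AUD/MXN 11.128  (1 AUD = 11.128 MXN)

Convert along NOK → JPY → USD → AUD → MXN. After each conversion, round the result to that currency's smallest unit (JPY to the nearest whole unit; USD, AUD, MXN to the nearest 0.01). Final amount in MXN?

NOK 370,000.00 ÷ 0.065232 = JPY 5,672,063
JPY 5,672,063 × 0.0070941 = USD 40,238.18
USD 40,238.18 × 1.4708 = AUD 59,182.32
AUD 59,182.32 × 11.128 = MXN 658,580.86

MXN 658,580.86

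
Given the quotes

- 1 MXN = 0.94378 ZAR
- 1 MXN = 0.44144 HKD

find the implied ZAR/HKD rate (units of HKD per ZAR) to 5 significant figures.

ZAR/HKD = 0.46774

1 ZAR ÷ 0.94378 = 1.05957 MXN
1.05957 MXN × 0.44144 = 0.467736 HKD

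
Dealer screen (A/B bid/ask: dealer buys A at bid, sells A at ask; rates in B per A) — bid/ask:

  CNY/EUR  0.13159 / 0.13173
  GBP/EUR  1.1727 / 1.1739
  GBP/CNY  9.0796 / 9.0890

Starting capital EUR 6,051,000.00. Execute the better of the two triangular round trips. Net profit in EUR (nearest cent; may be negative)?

Best loop EUR → GBP → CNY → EUR:
EUR 6,051,000.00 ÷ 1.1739 (buy GBP at ask) = GBP 5,154,612.83
GBP 5,154,612.83 × 9.0796 (sell GBP at bid) = CNY 46,801,822.64
CNY 46,801,822.64 × 0.13159 (sell CNY at bid) = EUR 6,158,651.84

Net profit: EUR 107,651.84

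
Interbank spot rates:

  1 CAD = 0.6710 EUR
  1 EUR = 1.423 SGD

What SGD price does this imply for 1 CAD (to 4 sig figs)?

1 CAD × 0.6710 = 0.671 EUR
0.671 EUR × 1.423 = 0.954833 SGD

CAD/SGD = 0.9548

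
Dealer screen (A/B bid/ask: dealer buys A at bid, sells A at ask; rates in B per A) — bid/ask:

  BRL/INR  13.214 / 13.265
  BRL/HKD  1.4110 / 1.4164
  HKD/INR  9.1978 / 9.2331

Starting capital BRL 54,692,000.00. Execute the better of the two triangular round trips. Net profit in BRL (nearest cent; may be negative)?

Best loop BRL → INR → HKD → BRL:
BRL 54,692,000.00 × 13.214 (sell BRL at bid) = INR 722,700,088.00
INR 722,700,088.00 ÷ 9.2331 (buy HKD at ask) = HKD 78,272,745.67
HKD 78,272,745.67 ÷ 1.4164 (buy BRL at ask) = BRL 55,261,752.09

Net profit: BRL 569,752.09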